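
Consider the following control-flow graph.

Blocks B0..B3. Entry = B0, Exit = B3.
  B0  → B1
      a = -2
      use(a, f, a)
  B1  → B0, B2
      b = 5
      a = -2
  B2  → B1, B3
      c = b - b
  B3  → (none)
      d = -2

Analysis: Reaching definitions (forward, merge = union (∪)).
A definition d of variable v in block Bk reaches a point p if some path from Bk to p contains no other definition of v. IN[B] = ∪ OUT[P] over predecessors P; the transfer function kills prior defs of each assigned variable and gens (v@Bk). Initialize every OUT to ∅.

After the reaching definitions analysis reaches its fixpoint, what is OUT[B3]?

Answer: {a@B1, b@B1, c@B2, d@B3}

Working:
Fixpoint table:
  B0: | IN={a@B1, b@B1, c@B2} | OUT={a@B0, b@B1, c@B2}
  B1: | IN={a@B0, a@B1, b@B1, c@B2} | OUT={a@B1, b@B1, c@B2}
  B2: | IN={a@B1, b@B1, c@B2} | OUT={a@B1, b@B1, c@B2}
  B3: | IN={a@B1, b@B1, c@B2} | OUT={a@B1, b@B1, c@B2, d@B3}

Merge at B3: IN[B3] = OUT[B2] = {a@B1, b@B1, c@B2}
Applying B3's transfer function to that IN value gives OUT[B3] (row B3 above).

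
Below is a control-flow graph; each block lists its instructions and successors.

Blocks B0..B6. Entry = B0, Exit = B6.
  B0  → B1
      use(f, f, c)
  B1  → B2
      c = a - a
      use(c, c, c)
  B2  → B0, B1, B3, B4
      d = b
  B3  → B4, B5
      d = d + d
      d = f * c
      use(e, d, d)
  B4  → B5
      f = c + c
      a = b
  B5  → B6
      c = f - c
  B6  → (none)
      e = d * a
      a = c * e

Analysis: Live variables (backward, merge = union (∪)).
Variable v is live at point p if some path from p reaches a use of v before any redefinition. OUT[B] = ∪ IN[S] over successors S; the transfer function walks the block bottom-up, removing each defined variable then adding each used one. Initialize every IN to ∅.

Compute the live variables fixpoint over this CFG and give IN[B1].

Per-block solution:
  B0: | IN={a, b, c, e, f} | OUT={a, b, e, f}
  B1: | IN={a, b, e, f} | OUT={a, b, c, e, f}
  B2: | IN={a, b, c, e, f} | OUT={a, b, c, d, e, f}
  B3: | IN={a, b, c, d, e, f} | OUT={a, b, c, d, f}
  B4: | IN={b, c, d} | OUT={a, c, d, f}
  B5: | IN={a, c, d, f} | OUT={a, c, d}
  B6: | IN={a, c, d} | OUT={}

Merge at B1: OUT[B1] = IN[B2] = {a, b, c, e, f}
Applying B1's transfer function to that OUT value gives IN[B1] (row B1 above).

Answer: {a, b, e, f}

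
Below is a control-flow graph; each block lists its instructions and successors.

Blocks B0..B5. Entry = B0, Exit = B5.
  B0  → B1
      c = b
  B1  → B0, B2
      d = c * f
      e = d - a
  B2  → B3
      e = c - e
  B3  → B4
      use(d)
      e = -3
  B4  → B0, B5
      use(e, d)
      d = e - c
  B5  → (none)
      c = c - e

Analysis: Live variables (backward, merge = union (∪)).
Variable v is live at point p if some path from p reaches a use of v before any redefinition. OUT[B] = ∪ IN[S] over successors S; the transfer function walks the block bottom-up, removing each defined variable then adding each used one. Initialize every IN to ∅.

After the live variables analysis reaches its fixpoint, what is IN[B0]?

Converged values:
  B0:   IN={a, b, f}   OUT={a, b, c, f}
  B1:   IN={a, b, c, f}   OUT={a, b, c, d, e, f}
  B2:   IN={a, b, c, d, e, f}   OUT={a, b, c, d, f}
  B3:   IN={a, b, c, d, f}   OUT={a, b, c, d, e, f}
  B4:   IN={a, b, c, d, e, f}   OUT={a, b, c, e, f}
  B5:   IN={c, e}   OUT={}

Merge at B0: OUT[B0] = IN[B1] = {a, b, c, f}
Applying B0's transfer function to that OUT value gives IN[B0] (row B0 above).

Answer: {a, b, f}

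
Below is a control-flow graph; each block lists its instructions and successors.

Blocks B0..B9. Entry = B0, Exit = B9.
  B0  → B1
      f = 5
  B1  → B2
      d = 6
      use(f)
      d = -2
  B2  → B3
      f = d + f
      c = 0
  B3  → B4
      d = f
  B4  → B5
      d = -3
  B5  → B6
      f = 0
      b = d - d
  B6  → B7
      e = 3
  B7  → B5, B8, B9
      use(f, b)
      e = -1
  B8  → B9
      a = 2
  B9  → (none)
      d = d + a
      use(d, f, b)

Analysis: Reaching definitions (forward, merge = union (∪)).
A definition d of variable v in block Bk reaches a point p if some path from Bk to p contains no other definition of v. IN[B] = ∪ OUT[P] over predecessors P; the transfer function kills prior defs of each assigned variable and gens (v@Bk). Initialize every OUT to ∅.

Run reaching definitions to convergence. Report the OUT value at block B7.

Converged values:
  B0:   IN={}   OUT={f@B0}
  B1:   IN={f@B0}   OUT={d@B1, f@B0}
  B2:   IN={d@B1, f@B0}   OUT={c@B2, d@B1, f@B2}
  B3:   IN={c@B2, d@B1, f@B2}   OUT={c@B2, d@B3, f@B2}
  B4:   IN={c@B2, d@B3, f@B2}   OUT={c@B2, d@B4, f@B2}
  B5:   IN={b@B5, c@B2, d@B4, e@B7, f@B2, f@B5}   OUT={b@B5, c@B2, d@B4, e@B7, f@B5}
  B6:   IN={b@B5, c@B2, d@B4, e@B7, f@B5}   OUT={b@B5, c@B2, d@B4, e@B6, f@B5}
  B7:   IN={b@B5, c@B2, d@B4, e@B6, f@B5}   OUT={b@B5, c@B2, d@B4, e@B7, f@B5}
  B8:   IN={b@B5, c@B2, d@B4, e@B7, f@B5}   OUT={a@B8, b@B5, c@B2, d@B4, e@B7, f@B5}
  B9:   IN={a@B8, b@B5, c@B2, d@B4, e@B7, f@B5}   OUT={a@B8, b@B5, c@B2, d@B9, e@B7, f@B5}

Merge at B7: IN[B7] = OUT[B6] = {b@B5, c@B2, d@B4, e@B6, f@B5}
Applying B7's transfer function to that IN value gives OUT[B7] (row B7 above).

Answer: {b@B5, c@B2, d@B4, e@B7, f@B5}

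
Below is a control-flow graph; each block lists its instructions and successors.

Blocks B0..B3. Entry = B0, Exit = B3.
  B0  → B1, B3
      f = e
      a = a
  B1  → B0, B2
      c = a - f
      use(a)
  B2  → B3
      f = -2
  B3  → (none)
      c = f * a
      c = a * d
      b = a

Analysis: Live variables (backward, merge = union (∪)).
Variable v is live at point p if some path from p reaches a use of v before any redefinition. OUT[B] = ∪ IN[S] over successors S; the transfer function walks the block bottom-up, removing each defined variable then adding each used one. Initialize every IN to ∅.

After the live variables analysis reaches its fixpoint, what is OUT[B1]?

Answer: {a, d, e}

Derivation:
Converged values:
  B0:   IN={a, d, e}   OUT={a, d, e, f}
  B1:   IN={a, d, e, f}   OUT={a, d, e}
  B2:   IN={a, d}   OUT={a, d, f}
  B3:   IN={a, d, f}   OUT={}

Merge at B1: OUT[B1] = IN[B0] ⊔ IN[B2] = {a, d, e}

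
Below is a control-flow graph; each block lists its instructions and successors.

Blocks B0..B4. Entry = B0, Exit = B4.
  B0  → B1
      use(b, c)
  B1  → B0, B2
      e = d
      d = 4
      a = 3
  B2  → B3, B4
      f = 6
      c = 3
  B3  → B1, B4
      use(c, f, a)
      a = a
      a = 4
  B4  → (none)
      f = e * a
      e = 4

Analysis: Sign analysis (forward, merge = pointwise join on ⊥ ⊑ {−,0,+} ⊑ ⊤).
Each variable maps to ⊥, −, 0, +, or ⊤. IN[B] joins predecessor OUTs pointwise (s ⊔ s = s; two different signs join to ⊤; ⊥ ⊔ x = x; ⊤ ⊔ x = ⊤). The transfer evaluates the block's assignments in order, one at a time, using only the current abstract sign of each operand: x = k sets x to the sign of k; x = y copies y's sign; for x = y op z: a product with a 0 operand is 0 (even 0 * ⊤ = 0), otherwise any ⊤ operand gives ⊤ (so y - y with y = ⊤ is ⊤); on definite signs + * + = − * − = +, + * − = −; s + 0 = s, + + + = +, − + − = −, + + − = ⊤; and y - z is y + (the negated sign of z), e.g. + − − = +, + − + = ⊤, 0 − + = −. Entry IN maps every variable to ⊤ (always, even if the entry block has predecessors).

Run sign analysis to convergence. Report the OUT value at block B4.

Converged values:
  B0: | IN=(all ⊤) | OUT=(all ⊤)
  B1: | IN=(all ⊤) | OUT={a:+, d:+; rest ⊤}
  B2: | IN={a:+, d:+; rest ⊤} | OUT={a:+, c:+, d:+, f:+; rest ⊤}
  B3: | IN={a:+, c:+, d:+, f:+; rest ⊤} | OUT={a:+, c:+, d:+, f:+; rest ⊤}
  B4: | IN={a:+, c:+, d:+, f:+; rest ⊤} | OUT={a:+, c:+, d:+, e:+; rest ⊤}

Merge at B4: IN[B4] = OUT[B2] ⊔ OUT[B3] = {a: +, b: ⊤, c: +, d: +, e: ⊤, f: +}
Applying B4's transfer function to that IN value gives OUT[B4] (row B4 above).

Answer: {a: +, b: ⊤, c: +, d: +, e: +, f: ⊤}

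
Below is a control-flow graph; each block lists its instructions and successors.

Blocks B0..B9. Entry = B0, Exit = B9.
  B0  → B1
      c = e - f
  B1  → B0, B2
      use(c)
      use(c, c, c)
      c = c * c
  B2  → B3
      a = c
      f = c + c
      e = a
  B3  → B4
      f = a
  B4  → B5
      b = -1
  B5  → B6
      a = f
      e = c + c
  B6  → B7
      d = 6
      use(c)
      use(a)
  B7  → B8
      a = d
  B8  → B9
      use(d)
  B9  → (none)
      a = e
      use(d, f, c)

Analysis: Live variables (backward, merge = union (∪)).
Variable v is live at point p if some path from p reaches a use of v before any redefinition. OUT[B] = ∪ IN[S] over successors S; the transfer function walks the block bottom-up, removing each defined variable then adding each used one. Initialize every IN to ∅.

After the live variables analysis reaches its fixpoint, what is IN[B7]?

Answer: {c, d, e, f}

Working:
Per-block solution:
  B0:  IN={e, f}  OUT={c, e, f}
  B1:  IN={c, e, f}  OUT={c, e, f}
  B2:  IN={c}  OUT={a, c}
  B3:  IN={a, c}  OUT={c, f}
  B4:  IN={c, f}  OUT={c, f}
  B5:  IN={c, f}  OUT={a, c, e, f}
  B6:  IN={a, c, e, f}  OUT={c, d, e, f}
  B7:  IN={c, d, e, f}  OUT={c, d, e, f}
  B8:  IN={c, d, e, f}  OUT={c, d, e, f}
  B9:  IN={c, d, e, f}  OUT={}

Merge at B7: OUT[B7] = IN[B8] = {c, d, e, f}
Applying B7's transfer function to that OUT value gives IN[B7] (row B7 above).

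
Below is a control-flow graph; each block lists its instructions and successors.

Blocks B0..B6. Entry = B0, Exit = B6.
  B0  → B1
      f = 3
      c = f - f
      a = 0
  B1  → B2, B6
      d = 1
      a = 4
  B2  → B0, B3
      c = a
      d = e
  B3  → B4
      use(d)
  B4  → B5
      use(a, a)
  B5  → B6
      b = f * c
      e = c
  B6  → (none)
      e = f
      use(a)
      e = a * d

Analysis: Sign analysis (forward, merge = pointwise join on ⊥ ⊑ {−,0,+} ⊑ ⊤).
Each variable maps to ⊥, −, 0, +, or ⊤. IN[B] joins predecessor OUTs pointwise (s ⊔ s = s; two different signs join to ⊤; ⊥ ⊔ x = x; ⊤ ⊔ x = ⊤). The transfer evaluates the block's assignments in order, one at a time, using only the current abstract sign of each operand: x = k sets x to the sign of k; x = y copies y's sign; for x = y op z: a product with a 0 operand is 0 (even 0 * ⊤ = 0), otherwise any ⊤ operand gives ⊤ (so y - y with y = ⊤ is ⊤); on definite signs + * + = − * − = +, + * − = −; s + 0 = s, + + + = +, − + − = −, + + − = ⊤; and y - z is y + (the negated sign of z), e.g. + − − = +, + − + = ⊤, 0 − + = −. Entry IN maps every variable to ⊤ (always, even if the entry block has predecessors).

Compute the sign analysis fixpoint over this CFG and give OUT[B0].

Answer: {a: 0, b: ⊤, c: ⊤, d: ⊤, e: ⊤, f: +}

Derivation:
Fixpoint table:
  B0:  IN=(all ⊤)  OUT={a:0, f:+; rest ⊤}
  B1:  IN={a:0, f:+; rest ⊤}  OUT={a:+, d:+, f:+; rest ⊤}
  B2:  IN={a:+, d:+, f:+; rest ⊤}  OUT={a:+, c:+, f:+; rest ⊤}
  B3:  IN={a:+, c:+, f:+; rest ⊤}  OUT={a:+, c:+, f:+; rest ⊤}
  B4:  IN={a:+, c:+, f:+; rest ⊤}  OUT={a:+, c:+, f:+; rest ⊤}
  B5:  IN={a:+, c:+, f:+; rest ⊤}  OUT={a:+, b:+, c:+, e:+, f:+; rest ⊤}
  B6:  IN={a:+, f:+; rest ⊤}  OUT={a:+, f:+; rest ⊤}

Merge at B0 (entry node, so the boundary value (all ⊤) is joined with the incoming edge(s)): IN[B0] = (all ⊤) ⊔ OUT[B2] = {a: ⊤, b: ⊤, c: ⊤, d: ⊤, e: ⊤, f: ⊤}
Applying B0's transfer function to that IN value gives OUT[B0] (row B0 above).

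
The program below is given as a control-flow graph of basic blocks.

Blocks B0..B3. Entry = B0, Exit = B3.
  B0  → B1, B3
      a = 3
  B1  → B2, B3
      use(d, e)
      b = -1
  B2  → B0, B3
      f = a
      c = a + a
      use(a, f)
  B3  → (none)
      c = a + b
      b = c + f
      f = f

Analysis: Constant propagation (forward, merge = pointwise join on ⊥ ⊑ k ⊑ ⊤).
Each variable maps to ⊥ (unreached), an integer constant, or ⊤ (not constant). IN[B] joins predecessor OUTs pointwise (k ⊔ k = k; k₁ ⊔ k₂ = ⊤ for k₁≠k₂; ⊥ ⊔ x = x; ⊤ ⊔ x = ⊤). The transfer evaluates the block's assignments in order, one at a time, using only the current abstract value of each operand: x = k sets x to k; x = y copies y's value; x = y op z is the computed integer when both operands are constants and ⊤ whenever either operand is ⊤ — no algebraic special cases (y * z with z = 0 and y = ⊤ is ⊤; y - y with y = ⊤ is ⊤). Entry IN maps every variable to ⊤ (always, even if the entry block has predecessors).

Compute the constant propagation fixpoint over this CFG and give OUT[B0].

Per-block solution:
  B0: | IN=(all ⊤) | OUT={a:3; rest ⊤}
  B1: | IN={a:3; rest ⊤} | OUT={a:3, b:-1; rest ⊤}
  B2: | IN={a:3, b:-1; rest ⊤} | OUT={a:3, b:-1, c:6, f:3; rest ⊤}
  B3: | IN={a:3; rest ⊤} | OUT={a:3; rest ⊤}

Merge at B0 (entry node, so the boundary value (all ⊤) is joined with the incoming edge(s)): IN[B0] = (all ⊤) ⊔ OUT[B2] = {a: ⊤, b: ⊤, c: ⊤, d: ⊤, e: ⊤, f: ⊤}
Applying B0's transfer function to that IN value gives OUT[B0] (row B0 above).

Answer: {a: 3, b: ⊤, c: ⊤, d: ⊤, e: ⊤, f: ⊤}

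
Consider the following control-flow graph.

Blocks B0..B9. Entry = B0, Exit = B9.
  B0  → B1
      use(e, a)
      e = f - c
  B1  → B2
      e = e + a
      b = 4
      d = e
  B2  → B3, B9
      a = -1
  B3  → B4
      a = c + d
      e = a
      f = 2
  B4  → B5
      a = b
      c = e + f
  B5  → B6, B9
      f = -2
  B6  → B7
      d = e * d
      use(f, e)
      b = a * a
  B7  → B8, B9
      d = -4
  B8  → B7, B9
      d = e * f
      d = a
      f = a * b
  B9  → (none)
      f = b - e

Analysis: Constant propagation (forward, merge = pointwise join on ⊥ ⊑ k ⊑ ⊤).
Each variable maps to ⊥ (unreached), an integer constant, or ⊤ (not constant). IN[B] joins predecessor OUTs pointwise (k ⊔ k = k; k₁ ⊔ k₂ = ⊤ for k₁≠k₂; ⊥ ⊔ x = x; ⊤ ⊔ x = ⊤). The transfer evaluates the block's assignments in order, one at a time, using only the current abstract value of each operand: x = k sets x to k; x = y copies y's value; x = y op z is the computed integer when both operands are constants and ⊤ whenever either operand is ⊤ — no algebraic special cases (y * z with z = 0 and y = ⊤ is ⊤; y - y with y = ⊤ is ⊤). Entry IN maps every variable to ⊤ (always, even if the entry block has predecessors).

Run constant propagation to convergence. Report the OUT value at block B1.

Converged values:
  B0:  IN=(all ⊤)  OUT=(all ⊤)
  B1:  IN=(all ⊤)  OUT={b:4; rest ⊤}
  B2:  IN={b:4; rest ⊤}  OUT={a:-1, b:4; rest ⊤}
  B3:  IN={a:-1, b:4; rest ⊤}  OUT={b:4, f:2; rest ⊤}
  B4:  IN={b:4, f:2; rest ⊤}  OUT={a:4, b:4, f:2; rest ⊤}
  B5:  IN={a:4, b:4, f:2; rest ⊤}  OUT={a:4, b:4, f:-2; rest ⊤}
  B6:  IN={a:4, b:4, f:-2; rest ⊤}  OUT={a:4, b:16, f:-2; rest ⊤}
  B7:  IN={a:4, b:16; rest ⊤}  OUT={a:4, b:16, d:-4; rest ⊤}
  B8:  IN={a:4, b:16, d:-4; rest ⊤}  OUT={a:4, b:16, d:4, f:64; rest ⊤}
  B9:  IN=(all ⊤)  OUT=(all ⊤)

Merge at B1: IN[B1] = OUT[B0] = {a: ⊤, b: ⊤, c: ⊤, d: ⊤, e: ⊤, f: ⊤}
Applying B1's transfer function to that IN value gives OUT[B1] (row B1 above).

Answer: {a: ⊤, b: 4, c: ⊤, d: ⊤, e: ⊤, f: ⊤}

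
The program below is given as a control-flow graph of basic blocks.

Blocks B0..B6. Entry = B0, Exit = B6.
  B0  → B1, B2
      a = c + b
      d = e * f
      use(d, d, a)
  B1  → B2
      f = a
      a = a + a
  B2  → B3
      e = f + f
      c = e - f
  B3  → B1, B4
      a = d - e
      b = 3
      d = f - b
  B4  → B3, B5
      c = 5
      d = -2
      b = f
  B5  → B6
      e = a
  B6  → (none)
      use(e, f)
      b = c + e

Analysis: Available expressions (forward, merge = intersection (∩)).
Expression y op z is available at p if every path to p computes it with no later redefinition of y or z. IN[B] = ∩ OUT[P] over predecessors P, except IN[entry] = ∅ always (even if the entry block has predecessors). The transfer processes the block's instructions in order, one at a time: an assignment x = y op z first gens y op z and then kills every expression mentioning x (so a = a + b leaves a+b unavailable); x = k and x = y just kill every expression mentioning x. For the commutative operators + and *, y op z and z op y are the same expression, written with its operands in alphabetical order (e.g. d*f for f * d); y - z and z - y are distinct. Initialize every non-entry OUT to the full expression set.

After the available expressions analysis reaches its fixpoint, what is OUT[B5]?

Fixpoint table:
  B0:  IN={}  OUT={b+c, e*f}
  B1:  IN={}  OUT={}
  B2:  IN={}  OUT={e-f, f+f}
  B3:  IN={e-f, f+f}  OUT={e-f, f+f, f-b}
  B4:  IN={e-f, f+f, f-b}  OUT={e-f, f+f}
  B5:  IN={e-f, f+f}  OUT={f+f}
  B6:  IN={f+f}  OUT={c+e, f+f}

Merge at B5: IN[B5] = OUT[B4] = {e-f, f+f}
Applying B5's transfer function to that IN value gives OUT[B5] (row B5 above).

Answer: {f+f}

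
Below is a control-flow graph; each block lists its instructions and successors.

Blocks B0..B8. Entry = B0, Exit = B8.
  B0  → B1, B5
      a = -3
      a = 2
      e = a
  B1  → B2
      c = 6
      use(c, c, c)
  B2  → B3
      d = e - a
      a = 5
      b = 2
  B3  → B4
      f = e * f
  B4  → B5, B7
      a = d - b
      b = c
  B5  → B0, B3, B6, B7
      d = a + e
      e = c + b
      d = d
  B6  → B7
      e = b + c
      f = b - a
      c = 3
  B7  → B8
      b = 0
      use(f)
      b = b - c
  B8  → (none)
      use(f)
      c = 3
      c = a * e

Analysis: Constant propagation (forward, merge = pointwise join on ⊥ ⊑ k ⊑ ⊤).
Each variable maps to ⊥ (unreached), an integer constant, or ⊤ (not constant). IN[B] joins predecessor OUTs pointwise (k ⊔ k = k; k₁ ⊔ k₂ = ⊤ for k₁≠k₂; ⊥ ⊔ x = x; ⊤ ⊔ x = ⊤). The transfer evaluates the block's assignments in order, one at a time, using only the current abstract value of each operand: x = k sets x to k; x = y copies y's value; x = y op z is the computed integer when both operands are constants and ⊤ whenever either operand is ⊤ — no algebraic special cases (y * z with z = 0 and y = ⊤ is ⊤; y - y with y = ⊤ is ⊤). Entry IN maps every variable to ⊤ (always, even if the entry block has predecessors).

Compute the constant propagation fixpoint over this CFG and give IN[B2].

Converged values:
  B0:   IN=(all ⊤)   OUT={a:2, e:2; rest ⊤}
  B1:   IN={a:2, e:2; rest ⊤}   OUT={a:2, c:6, e:2; rest ⊤}
  B2:   IN={a:2, c:6, e:2; rest ⊤}   OUT={a:5, b:2, c:6, d:0, e:2; rest ⊤}
  B3:   IN=(all ⊤)   OUT=(all ⊤)
  B4:   IN=(all ⊤)   OUT=(all ⊤)
  B5:   IN=(all ⊤)   OUT=(all ⊤)
  B6:   IN=(all ⊤)   OUT={c:3; rest ⊤}
  B7:   IN=(all ⊤)   OUT=(all ⊤)
  B8:   IN=(all ⊤)   OUT=(all ⊤)

Merge at B2: IN[B2] = OUT[B1] = {a: 2, b: ⊤, c: 6, d: ⊤, e: 2, f: ⊤}

Answer: {a: 2, b: ⊤, c: 6, d: ⊤, e: 2, f: ⊤}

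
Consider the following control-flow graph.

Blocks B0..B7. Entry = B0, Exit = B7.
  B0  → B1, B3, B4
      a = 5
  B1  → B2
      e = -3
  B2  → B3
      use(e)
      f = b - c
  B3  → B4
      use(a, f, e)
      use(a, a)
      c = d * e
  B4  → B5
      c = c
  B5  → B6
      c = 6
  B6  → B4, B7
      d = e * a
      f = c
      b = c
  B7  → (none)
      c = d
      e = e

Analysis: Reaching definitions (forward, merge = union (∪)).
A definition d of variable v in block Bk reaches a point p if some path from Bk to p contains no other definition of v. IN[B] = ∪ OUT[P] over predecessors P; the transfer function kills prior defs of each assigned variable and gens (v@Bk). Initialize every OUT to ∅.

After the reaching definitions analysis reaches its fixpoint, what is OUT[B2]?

Answer: {a@B0, e@B1, f@B2}

Derivation:
Per-block solution:
  B0:   IN={}   OUT={a@B0}
  B1:   IN={a@B0}   OUT={a@B0, e@B1}
  B2:   IN={a@B0, e@B1}   OUT={a@B0, e@B1, f@B2}
  B3:   IN={a@B0, e@B1, f@B2}   OUT={a@B0, c@B3, e@B1, f@B2}
  B4:   IN={a@B0, b@B6, c@B3, c@B5, d@B6, e@B1, f@B2, f@B6}   OUT={a@B0, b@B6, c@B4, d@B6, e@B1, f@B2, f@B6}
  B5:   IN={a@B0, b@B6, c@B4, d@B6, e@B1, f@B2, f@B6}   OUT={a@B0, b@B6, c@B5, d@B6, e@B1, f@B2, f@B6}
  B6:   IN={a@B0, b@B6, c@B5, d@B6, e@B1, f@B2, f@B6}   OUT={a@B0, b@B6, c@B5, d@B6, e@B1, f@B6}
  B7:   IN={a@B0, b@B6, c@B5, d@B6, e@B1, f@B6}   OUT={a@B0, b@B6, c@B7, d@B6, e@B7, f@B6}

Merge at B2: IN[B2] = OUT[B1] = {a@B0, e@B1}
Applying B2's transfer function to that IN value gives OUT[B2] (row B2 above).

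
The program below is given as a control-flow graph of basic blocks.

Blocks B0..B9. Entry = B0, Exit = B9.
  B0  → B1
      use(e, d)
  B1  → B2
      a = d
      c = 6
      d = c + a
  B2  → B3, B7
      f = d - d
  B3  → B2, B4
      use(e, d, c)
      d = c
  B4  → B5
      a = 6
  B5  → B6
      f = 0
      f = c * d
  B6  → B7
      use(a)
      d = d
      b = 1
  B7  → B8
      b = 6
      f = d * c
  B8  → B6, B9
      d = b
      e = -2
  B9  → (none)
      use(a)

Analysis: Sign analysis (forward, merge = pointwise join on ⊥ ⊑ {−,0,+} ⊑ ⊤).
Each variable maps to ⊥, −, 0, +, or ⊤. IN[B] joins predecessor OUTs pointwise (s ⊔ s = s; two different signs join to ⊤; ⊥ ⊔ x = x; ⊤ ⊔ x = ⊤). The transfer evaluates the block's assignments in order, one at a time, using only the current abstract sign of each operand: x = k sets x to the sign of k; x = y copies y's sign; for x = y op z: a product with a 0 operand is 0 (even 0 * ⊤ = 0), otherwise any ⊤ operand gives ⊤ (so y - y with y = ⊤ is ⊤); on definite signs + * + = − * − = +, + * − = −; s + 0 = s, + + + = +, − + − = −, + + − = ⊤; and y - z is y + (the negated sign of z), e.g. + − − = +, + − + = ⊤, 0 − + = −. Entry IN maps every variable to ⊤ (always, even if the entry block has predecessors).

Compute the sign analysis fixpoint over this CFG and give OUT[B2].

Answer: {a: ⊤, b: ⊤, c: +, d: ⊤, e: ⊤, f: ⊤}

Derivation:
Per-block solution:
  B0:  IN=(all ⊤)  OUT=(all ⊤)
  B1:  IN=(all ⊤)  OUT={c:+; rest ⊤}
  B2:  IN={c:+; rest ⊤}  OUT={c:+; rest ⊤}
  B3:  IN={c:+; rest ⊤}  OUT={c:+, d:+; rest ⊤}
  B4:  IN={c:+, d:+; rest ⊤}  OUT={a:+, c:+, d:+; rest ⊤}
  B5:  IN={a:+, c:+, d:+; rest ⊤}  OUT={a:+, c:+, d:+, f:+; rest ⊤}
  B6:  IN={c:+, d:+; rest ⊤}  OUT={b:+, c:+, d:+; rest ⊤}
  B7:  IN={c:+; rest ⊤}  OUT={b:+, c:+; rest ⊤}
  B8:  IN={b:+, c:+; rest ⊤}  OUT={b:+, c:+, d:+, e:-; rest ⊤}
  B9:  IN={b:+, c:+, d:+, e:-; rest ⊤}  OUT={b:+, c:+, d:+, e:-; rest ⊤}

Merge at B2: IN[B2] = OUT[B1] ⊔ OUT[B3] = {a: ⊤, b: ⊤, c: +, d: ⊤, e: ⊤, f: ⊤}
Applying B2's transfer function to that IN value gives OUT[B2] (row B2 above).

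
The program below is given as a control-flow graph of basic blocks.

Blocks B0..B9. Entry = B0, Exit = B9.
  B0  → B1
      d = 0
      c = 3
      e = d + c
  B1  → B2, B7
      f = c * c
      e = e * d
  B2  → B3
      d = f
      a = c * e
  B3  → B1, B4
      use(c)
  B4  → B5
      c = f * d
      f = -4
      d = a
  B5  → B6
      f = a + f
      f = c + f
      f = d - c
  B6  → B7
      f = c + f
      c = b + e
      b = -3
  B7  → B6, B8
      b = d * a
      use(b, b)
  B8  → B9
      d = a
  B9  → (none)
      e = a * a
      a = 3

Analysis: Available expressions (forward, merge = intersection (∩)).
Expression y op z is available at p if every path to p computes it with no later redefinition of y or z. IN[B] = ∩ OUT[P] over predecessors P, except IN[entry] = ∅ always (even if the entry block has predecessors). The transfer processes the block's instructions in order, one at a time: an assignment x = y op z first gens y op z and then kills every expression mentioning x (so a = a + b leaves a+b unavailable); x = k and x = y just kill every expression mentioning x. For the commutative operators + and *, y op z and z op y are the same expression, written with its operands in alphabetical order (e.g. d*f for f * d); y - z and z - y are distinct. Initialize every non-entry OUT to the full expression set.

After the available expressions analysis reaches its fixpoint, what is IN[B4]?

Fixpoint table:
  B0: | IN={} | OUT={c+d}
  B1: | IN={} | OUT={c*c}
  B2: | IN={c*c} | OUT={c*c, c*e}
  B3: | IN={c*c, c*e} | OUT={c*c, c*e}
  B4: | IN={c*c, c*e} | OUT={}
  B5: | IN={} | OUT={d-c}
  B6: | IN={} | OUT={}
  B7: | IN={} | OUT={a*d}
  B8: | IN={a*d} | OUT={}
  B9: | IN={} | OUT={}

Merge at B4: IN[B4] = OUT[B3] = {c*c, c*e}

Answer: {c*c, c*e}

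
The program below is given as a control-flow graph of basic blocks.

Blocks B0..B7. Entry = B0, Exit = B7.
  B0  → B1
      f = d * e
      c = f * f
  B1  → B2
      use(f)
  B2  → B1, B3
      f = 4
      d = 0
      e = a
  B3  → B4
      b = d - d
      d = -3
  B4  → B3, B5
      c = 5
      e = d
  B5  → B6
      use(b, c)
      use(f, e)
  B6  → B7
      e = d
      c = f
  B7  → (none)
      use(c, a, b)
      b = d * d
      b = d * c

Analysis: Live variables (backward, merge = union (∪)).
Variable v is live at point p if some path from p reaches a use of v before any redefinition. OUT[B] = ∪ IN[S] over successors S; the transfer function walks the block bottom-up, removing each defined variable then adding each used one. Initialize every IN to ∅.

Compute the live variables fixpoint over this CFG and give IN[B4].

Converged values:
  B0: | IN={a, d, e} | OUT={a, f}
  B1: | IN={a, f} | OUT={a}
  B2: | IN={a} | OUT={a, d, f}
  B3: | IN={a, d, f} | OUT={a, b, d, f}
  B4: | IN={a, b, d, f} | OUT={a, b, c, d, e, f}
  B5: | IN={a, b, c, d, e, f} | OUT={a, b, d, f}
  B6: | IN={a, b, d, f} | OUT={a, b, c, d}
  B7: | IN={a, b, c, d} | OUT={}

Merge at B4: OUT[B4] = IN[B3] ⊔ IN[B5] = {a, b, c, d, e, f}
Applying B4's transfer function to that OUT value gives IN[B4] (row B4 above).

Answer: {a, b, d, f}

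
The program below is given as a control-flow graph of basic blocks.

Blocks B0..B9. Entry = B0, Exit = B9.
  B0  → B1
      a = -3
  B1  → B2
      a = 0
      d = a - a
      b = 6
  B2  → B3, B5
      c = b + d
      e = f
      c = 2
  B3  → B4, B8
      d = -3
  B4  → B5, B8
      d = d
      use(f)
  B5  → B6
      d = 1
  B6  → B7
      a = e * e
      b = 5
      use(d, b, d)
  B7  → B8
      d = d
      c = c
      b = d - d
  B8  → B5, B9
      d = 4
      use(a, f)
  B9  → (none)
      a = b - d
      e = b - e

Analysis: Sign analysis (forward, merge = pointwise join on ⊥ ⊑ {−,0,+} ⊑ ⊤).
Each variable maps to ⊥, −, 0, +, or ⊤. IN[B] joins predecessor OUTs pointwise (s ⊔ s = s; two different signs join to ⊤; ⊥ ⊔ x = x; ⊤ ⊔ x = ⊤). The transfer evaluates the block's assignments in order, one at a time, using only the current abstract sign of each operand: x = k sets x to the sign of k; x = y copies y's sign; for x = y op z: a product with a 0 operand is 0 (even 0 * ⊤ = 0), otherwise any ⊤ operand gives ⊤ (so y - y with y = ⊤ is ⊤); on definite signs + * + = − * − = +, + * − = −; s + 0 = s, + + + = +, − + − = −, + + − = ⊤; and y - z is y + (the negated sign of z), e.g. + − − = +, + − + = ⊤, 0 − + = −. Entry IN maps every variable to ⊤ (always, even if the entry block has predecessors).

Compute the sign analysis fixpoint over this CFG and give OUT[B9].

Converged values:
  B0:  IN=(all ⊤)  OUT={a:-; rest ⊤}
  B1:  IN={a:-; rest ⊤}  OUT={a:0, b:+, d:0; rest ⊤}
  B2:  IN={a:0, b:+, d:0; rest ⊤}  OUT={a:0, b:+, c:+, d:0; rest ⊤}
  B3:  IN={a:0, b:+, c:+, d:0; rest ⊤}  OUT={a:0, b:+, c:+, d:-; rest ⊤}
  B4:  IN={a:0, b:+, c:+, d:-; rest ⊤}  OUT={a:0, b:+, c:+, d:-; rest ⊤}
  B5:  IN={c:+; rest ⊤}  OUT={c:+, d:+; rest ⊤}
  B6:  IN={c:+, d:+; rest ⊤}  OUT={b:+, c:+, d:+; rest ⊤}
  B7:  IN={b:+, c:+, d:+; rest ⊤}  OUT={c:+, d:+; rest ⊤}
  B8:  IN={c:+; rest ⊤}  OUT={c:+, d:+; rest ⊤}
  B9:  IN={c:+, d:+; rest ⊤}  OUT={c:+, d:+; rest ⊤}

Merge at B9: IN[B9] = OUT[B8] = {a: ⊤, b: ⊤, c: +, d: +, e: ⊤, f: ⊤}
Applying B9's transfer function to that IN value gives OUT[B9] (row B9 above).

Answer: {a: ⊤, b: ⊤, c: +, d: +, e: ⊤, f: ⊤}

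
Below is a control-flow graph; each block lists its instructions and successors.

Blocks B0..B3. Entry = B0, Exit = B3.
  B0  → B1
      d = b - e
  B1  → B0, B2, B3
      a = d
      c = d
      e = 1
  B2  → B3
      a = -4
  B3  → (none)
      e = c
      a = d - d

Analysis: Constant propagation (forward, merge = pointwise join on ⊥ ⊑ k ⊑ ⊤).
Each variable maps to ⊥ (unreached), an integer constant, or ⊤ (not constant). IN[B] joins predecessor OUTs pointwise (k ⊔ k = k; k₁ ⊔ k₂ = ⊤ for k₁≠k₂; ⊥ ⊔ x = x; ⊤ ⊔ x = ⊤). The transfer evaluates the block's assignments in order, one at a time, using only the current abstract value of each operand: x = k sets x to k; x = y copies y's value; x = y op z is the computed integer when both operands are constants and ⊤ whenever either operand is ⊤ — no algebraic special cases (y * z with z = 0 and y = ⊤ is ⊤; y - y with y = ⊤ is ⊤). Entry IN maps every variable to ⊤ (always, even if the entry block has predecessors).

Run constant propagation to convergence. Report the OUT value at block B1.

Answer: {a: ⊤, b: ⊤, c: ⊤, d: ⊤, e: 1, f: ⊤}

Working:
Per-block solution:
  B0:   IN=(all ⊤)   OUT=(all ⊤)
  B1:   IN=(all ⊤)   OUT={e:1; rest ⊤}
  B2:   IN={e:1; rest ⊤}   OUT={a:-4, e:1; rest ⊤}
  B3:   IN={e:1; rest ⊤}   OUT=(all ⊤)

Merge at B1: IN[B1] = OUT[B0] = {a: ⊤, b: ⊤, c: ⊤, d: ⊤, e: ⊤, f: ⊤}
Applying B1's transfer function to that IN value gives OUT[B1] (row B1 above).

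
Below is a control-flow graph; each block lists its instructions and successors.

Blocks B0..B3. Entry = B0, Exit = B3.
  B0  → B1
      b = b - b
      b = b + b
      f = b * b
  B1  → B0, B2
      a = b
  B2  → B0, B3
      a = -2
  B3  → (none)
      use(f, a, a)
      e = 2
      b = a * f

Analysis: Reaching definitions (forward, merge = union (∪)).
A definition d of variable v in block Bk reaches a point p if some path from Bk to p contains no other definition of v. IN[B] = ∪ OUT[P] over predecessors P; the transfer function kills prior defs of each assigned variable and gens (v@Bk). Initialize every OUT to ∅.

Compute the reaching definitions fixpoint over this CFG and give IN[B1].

Answer: {a@B1, a@B2, b@B0, f@B0}

Derivation:
Per-block solution:
  B0: | IN={a@B1, a@B2, b@B0, f@B0} | OUT={a@B1, a@B2, b@B0, f@B0}
  B1: | IN={a@B1, a@B2, b@B0, f@B0} | OUT={a@B1, b@B0, f@B0}
  B2: | IN={a@B1, b@B0, f@B0} | OUT={a@B2, b@B0, f@B0}
  B3: | IN={a@B2, b@B0, f@B0} | OUT={a@B2, b@B3, e@B3, f@B0}

Merge at B1: IN[B1] = OUT[B0] = {a@B1, a@B2, b@B0, f@B0}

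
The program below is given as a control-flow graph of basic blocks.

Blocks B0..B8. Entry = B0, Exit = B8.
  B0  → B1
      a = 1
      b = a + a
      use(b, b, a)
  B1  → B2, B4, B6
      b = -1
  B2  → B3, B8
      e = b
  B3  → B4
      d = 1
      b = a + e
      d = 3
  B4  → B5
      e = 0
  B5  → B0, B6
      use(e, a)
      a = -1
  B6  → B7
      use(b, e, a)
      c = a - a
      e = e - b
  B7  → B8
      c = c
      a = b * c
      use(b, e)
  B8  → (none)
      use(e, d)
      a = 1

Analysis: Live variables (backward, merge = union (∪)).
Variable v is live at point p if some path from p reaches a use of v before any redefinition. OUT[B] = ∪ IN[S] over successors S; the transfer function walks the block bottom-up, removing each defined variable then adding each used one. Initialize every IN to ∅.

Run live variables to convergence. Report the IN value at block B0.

Answer: {d, e}

Working:
Fixpoint table:
  B0:   IN={d, e}   OUT={a, d, e}
  B1:   IN={a, d, e}   OUT={a, b, d, e}
  B2:   IN={a, b, d}   OUT={a, d, e}
  B3:   IN={a, e}   OUT={a, b, d}
  B4:   IN={a, b, d}   OUT={a, b, d, e}
  B5:   IN={a, b, d, e}   OUT={a, b, d, e}
  B6:   IN={a, b, d, e}   OUT={b, c, d, e}
  B7:   IN={b, c, d, e}   OUT={d, e}
  B8:   IN={d, e}   OUT={}

Merge at B0: OUT[B0] = IN[B1] = {a, d, e}
Applying B0's transfer function to that OUT value gives IN[B0] (row B0 above).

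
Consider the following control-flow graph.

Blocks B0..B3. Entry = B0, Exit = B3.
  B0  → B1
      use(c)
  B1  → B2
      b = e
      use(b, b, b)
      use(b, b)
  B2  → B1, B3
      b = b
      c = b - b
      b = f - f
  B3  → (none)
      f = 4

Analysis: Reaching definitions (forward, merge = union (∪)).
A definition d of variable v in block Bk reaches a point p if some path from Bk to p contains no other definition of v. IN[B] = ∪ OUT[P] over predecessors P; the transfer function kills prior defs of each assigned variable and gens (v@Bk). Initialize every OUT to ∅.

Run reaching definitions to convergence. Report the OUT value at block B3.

Fixpoint table:
  B0:  IN={}  OUT={}
  B1:  IN={b@B2, c@B2}  OUT={b@B1, c@B2}
  B2:  IN={b@B1, c@B2}  OUT={b@B2, c@B2}
  B3:  IN={b@B2, c@B2}  OUT={b@B2, c@B2, f@B3}

Merge at B3: IN[B3] = OUT[B2] = {b@B2, c@B2}
Applying B3's transfer function to that IN value gives OUT[B3] (row B3 above).

Answer: {b@B2, c@B2, f@B3}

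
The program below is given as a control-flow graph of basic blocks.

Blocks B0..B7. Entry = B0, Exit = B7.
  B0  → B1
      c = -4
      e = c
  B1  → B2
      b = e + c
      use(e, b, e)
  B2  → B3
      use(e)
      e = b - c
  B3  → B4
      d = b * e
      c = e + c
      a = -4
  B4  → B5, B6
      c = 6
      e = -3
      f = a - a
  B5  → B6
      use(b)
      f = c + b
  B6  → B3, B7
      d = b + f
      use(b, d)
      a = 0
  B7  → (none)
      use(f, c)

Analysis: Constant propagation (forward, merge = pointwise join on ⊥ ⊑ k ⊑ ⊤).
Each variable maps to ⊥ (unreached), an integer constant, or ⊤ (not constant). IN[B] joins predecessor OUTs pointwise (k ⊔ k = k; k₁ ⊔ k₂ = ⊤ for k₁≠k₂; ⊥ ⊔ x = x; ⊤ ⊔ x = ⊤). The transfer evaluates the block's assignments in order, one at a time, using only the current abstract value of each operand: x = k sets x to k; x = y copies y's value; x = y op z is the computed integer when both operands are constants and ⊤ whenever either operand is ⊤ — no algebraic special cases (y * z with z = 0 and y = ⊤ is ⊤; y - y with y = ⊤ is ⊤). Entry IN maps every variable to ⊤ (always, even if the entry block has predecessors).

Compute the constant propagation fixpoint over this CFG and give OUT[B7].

Per-block solution:
  B0:   IN=(all ⊤)   OUT={c:-4, e:-4; rest ⊤}
  B1:   IN={c:-4, e:-4; rest ⊤}   OUT={b:-8, c:-4, e:-4; rest ⊤}
  B2:   IN={b:-8, c:-4, e:-4; rest ⊤}   OUT={b:-8, c:-4, e:-4; rest ⊤}
  B3:   IN={b:-8; rest ⊤}   OUT={a:-4, b:-8; rest ⊤}
  B4:   IN={a:-4, b:-8; rest ⊤}   OUT={a:-4, b:-8, c:6, e:-3, f:0; rest ⊤}
  B5:   IN={a:-4, b:-8, c:6, e:-3, f:0; rest ⊤}   OUT={a:-4, b:-8, c:6, e:-3, f:-2; rest ⊤}
  B6:   IN={a:-4, b:-8, c:6, e:-3; rest ⊤}   OUT={a:0, b:-8, c:6, e:-3; rest ⊤}
  B7:   IN={a:0, b:-8, c:6, e:-3; rest ⊤}   OUT={a:0, b:-8, c:6, e:-3; rest ⊤}

Merge at B7: IN[B7] = OUT[B6] = {a: 0, b: -8, c: 6, d: ⊤, e: -3, f: ⊤}
Applying B7's transfer function to that IN value gives OUT[B7] (row B7 above).

Answer: {a: 0, b: -8, c: 6, d: ⊤, e: -3, f: ⊤}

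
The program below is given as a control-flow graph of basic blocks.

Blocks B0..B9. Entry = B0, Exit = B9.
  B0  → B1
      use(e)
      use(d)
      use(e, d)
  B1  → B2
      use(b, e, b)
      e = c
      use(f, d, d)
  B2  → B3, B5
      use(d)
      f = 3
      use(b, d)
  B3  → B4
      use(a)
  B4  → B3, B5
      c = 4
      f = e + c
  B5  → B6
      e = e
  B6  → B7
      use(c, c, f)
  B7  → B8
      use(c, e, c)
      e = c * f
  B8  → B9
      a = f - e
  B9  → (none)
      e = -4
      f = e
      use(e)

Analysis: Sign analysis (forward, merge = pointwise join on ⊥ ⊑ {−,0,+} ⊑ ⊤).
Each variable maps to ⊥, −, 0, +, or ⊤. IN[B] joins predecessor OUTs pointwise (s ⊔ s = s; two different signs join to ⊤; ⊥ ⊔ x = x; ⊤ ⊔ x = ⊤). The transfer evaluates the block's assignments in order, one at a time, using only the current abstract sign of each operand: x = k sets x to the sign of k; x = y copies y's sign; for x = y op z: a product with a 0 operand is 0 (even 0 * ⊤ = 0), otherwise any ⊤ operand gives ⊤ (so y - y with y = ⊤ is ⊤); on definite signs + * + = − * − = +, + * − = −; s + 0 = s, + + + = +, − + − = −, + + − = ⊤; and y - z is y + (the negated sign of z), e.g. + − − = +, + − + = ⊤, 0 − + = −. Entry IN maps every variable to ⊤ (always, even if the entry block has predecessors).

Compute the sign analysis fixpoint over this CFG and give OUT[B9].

Fixpoint table:
  B0:  IN=(all ⊤)  OUT=(all ⊤)
  B1:  IN=(all ⊤)  OUT=(all ⊤)
  B2:  IN=(all ⊤)  OUT={f:+; rest ⊤}
  B3:  IN=(all ⊤)  OUT=(all ⊤)
  B4:  IN=(all ⊤)  OUT={c:+; rest ⊤}
  B5:  IN=(all ⊤)  OUT=(all ⊤)
  B6:  IN=(all ⊤)  OUT=(all ⊤)
  B7:  IN=(all ⊤)  OUT=(all ⊤)
  B8:  IN=(all ⊤)  OUT=(all ⊤)
  B9:  IN=(all ⊤)  OUT={e:-, f:-; rest ⊤}

Merge at B9: IN[B9] = OUT[B8] = {a: ⊤, b: ⊤, c: ⊤, d: ⊤, e: ⊤, f: ⊤}
Applying B9's transfer function to that IN value gives OUT[B9] (row B9 above).

Answer: {a: ⊤, b: ⊤, c: ⊤, d: ⊤, e: -, f: -}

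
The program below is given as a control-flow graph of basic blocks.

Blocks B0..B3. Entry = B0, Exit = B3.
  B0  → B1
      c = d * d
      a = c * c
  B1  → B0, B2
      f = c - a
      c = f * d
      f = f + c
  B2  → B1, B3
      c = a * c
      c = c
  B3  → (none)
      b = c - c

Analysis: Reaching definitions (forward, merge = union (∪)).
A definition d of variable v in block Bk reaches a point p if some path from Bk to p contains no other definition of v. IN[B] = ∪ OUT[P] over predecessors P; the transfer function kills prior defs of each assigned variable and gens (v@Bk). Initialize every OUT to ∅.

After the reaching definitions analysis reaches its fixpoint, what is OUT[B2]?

Fixpoint table:
  B0:  IN={a@B0, c@B1, f@B1}  OUT={a@B0, c@B0, f@B1}
  B1:  IN={a@B0, c@B0, c@B2, f@B1}  OUT={a@B0, c@B1, f@B1}
  B2:  IN={a@B0, c@B1, f@B1}  OUT={a@B0, c@B2, f@B1}
  B3:  IN={a@B0, c@B2, f@B1}  OUT={a@B0, b@B3, c@B2, f@B1}

Merge at B2: IN[B2] = OUT[B1] = {a@B0, c@B1, f@B1}
Applying B2's transfer function to that IN value gives OUT[B2] (row B2 above).

Answer: {a@B0, c@B2, f@B1}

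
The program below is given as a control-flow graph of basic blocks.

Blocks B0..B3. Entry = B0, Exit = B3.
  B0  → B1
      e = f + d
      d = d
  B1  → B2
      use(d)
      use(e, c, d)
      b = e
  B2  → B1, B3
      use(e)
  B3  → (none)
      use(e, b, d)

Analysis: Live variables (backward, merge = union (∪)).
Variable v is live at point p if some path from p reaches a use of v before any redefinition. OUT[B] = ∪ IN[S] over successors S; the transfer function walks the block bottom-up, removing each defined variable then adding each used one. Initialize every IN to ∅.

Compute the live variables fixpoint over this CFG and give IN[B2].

Answer: {b, c, d, e}

Working:
Converged values:
  B0:  IN={c, d, f}  OUT={c, d, e}
  B1:  IN={c, d, e}  OUT={b, c, d, e}
  B2:  IN={b, c, d, e}  OUT={b, c, d, e}
  B3:  IN={b, d, e}  OUT={}

Merge at B2: OUT[B2] = IN[B1] ⊔ IN[B3] = {b, c, d, e}
Applying B2's transfer function to that OUT value gives IN[B2] (row B2 above).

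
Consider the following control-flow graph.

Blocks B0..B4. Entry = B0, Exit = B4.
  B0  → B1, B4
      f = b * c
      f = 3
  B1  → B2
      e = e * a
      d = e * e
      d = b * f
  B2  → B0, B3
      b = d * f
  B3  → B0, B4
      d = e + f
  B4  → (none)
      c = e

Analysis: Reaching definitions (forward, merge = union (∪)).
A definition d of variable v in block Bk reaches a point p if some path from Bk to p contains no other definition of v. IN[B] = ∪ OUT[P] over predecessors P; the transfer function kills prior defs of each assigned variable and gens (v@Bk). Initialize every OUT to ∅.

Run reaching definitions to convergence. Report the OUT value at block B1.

Answer: {b@B2, d@B1, e@B1, f@B0}

Derivation:
Fixpoint table:
  B0:   IN={b@B2, d@B1, d@B3, e@B1, f@B0}   OUT={b@B2, d@B1, d@B3, e@B1, f@B0}
  B1:   IN={b@B2, d@B1, d@B3, e@B1, f@B0}   OUT={b@B2, d@B1, e@B1, f@B0}
  B2:   IN={b@B2, d@B1, e@B1, f@B0}   OUT={b@B2, d@B1, e@B1, f@B0}
  B3:   IN={b@B2, d@B1, e@B1, f@B0}   OUT={b@B2, d@B3, e@B1, f@B0}
  B4:   IN={b@B2, d@B1, d@B3, e@B1, f@B0}   OUT={b@B2, c@B4, d@B1, d@B3, e@B1, f@B0}

Merge at B1: IN[B1] = OUT[B0] = {b@B2, d@B1, d@B3, e@B1, f@B0}
Applying B1's transfer function to that IN value gives OUT[B1] (row B1 above).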